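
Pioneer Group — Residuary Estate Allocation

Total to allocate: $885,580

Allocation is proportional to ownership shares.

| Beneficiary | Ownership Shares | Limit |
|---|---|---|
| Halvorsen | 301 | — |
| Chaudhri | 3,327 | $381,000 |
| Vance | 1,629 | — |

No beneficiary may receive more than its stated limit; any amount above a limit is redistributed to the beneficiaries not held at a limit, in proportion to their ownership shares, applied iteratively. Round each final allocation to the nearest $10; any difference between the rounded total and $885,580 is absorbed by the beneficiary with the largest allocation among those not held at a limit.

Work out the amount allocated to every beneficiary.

Sum of ownership shares: 5,257.
Pro-rata shares before constraints: Halvorsen 50,705.65; Chaudhri 560,457.42; Vance 274,416.93.
Cap binds for Chaudhri ($381,000); balance $504,580 reallocated over remaining ownership shares 1,930.
Redistributed shares: Halvorsen 78,693.56 → $78,690; Vance 425,886.44 → $425,890.

Halvorsen: $78,690; Chaudhri: $381,000; Vance: $425,890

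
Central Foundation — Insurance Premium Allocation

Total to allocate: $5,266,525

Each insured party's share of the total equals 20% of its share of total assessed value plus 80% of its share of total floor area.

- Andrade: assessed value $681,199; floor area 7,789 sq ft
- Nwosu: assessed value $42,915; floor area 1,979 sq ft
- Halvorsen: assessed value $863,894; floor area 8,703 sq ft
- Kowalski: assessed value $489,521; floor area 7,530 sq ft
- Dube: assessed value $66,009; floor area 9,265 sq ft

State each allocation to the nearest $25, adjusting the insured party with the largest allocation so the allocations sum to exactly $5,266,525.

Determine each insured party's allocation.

Andrade: $1,265,275 · Nwosu: $257,525 · Halvorsen: $1,464,250 · Kowalski: $1,140,150 · Dube: $1,139,325

Totals — assessed value 2,143,538, floor area 35,266.
Composite weights (20% assessed value + 80% floor area): Andrade 0.2402; Nwosu 0.0489; Halvorsen 0.2780; Kowalski 0.2165; Dube 0.2163.
Unrounded shares: Andrade 1,265,281.63; Nwosu 257,518.46; Halvorsen 1,464,250.78; Kowalski 1,140,151.04; Dube 1,139,323.09.
After rounding ($25): Andrade $1,265,275; Nwosu $257,525; Halvorsen $1,464,250; Kowalski $1,140,150; Dube $1,139,325. Sum = $5,266,525.
No rounding difference to absorb.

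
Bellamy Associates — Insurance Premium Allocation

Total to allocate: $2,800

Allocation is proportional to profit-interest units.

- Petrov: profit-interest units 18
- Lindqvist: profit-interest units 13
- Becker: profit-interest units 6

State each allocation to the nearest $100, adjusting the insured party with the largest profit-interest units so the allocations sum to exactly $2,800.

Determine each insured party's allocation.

Petrov: $1,300; Lindqvist: $1,000; Becker: $500

Sum of profit-interest units: 37.
Raw shares: Petrov 18/37 × $2,800 = 1,362.16; Lindqvist 13/37 × $2,800 = 983.78; Becker 6/37 × $2,800 = 454.05.
At nearest $100: Petrov $1,400; Lindqvist $1,000; Becker $500. Sum = $2,900.
Difference $2,800 − $2,900 = −$100 applied to largest profit-interest units (Petrov): Petrov becomes $1,300.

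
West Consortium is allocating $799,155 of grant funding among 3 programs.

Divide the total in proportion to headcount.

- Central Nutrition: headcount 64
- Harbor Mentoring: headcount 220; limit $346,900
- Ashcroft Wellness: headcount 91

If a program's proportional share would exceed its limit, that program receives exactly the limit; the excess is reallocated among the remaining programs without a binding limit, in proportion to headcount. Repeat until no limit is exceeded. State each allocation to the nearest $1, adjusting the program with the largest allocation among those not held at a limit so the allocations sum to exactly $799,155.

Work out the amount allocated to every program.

Central Nutrition: $186,738 · Harbor Mentoring: $346,900 · Ashcroft Wellness: $265,517

Combined headcount = 375.
Unconstrained shares: Central Nutrition 136,389.12; Harbor Mentoring 468,837.60; Ashcroft Wellness 193,928.28.
Cap binds for Harbor Mentoring ($346,900); residual $452,255 reallocated over remaining headcount 155.
Redistributed shares: Central Nutrition 186,737.55 → $186,738; Ashcroft Wellness 265,517.45 → $265,517.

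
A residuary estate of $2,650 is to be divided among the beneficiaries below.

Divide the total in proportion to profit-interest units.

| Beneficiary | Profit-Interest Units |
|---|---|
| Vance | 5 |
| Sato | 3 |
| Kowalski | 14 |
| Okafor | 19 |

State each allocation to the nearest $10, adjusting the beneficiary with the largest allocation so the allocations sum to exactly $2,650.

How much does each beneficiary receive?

Vance: $320; Sato: $190; Kowalski: $900; Okafor: $1,240

Total profit-interest units = 41.
Unrounded shares: Vance 5/41 × $2,650 = 323.17; Sato 3/41 × $2,650 = 193.90; Kowalski 14/41 × $2,650 = 904.88; Okafor 19/41 × $2,650 = 1,228.05.
At nearest $10: Vance $320; Sato $190; Kowalski $900; Okafor $1,230. Sum = $2,640.
Difference $2,650 − $2,640 = +$10 applied to largest allocation (Okafor): Okafor becomes $1,240.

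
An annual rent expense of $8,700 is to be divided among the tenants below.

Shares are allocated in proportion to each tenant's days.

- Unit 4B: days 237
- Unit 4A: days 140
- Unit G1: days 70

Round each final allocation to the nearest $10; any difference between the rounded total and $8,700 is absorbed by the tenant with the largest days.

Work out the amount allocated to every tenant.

Combined days = 447.
Raw shares: Unit 4B 237/447 × $8,700 = 4,612.75; Unit 4A 140/447 × $8,700 = 2,724.83; Unit G1 70/447 × $8,700 = 1,362.42.
Rounded to nearest $10: Unit 4B $4,610; Unit 4A $2,720; Unit G1 $1,360. Sum = $8,690.
Difference $8,700 − $8,690 = +$10 applied to largest days (Unit 4B): Unit 4B becomes $4,620.

Unit 4B: $4,620; Unit 4A: $2,720; Unit G1: $1,360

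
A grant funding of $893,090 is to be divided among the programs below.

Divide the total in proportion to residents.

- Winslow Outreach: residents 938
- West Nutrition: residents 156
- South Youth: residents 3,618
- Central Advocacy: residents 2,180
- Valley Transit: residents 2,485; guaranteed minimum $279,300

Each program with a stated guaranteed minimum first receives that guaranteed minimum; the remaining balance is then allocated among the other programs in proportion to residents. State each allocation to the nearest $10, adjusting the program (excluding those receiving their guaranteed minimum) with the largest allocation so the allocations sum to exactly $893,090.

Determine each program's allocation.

Winslow Outreach: $83,540 · West Nutrition: $13,890 · South Youth: $322,210 · Central Advocacy: $194,150 · Valley Transit: $279,300

Fund the minimums — Valley Transit $279,300. Balance $613,790.
Balance split over remaining residents 6,892: Winslow Outreach 83,536.71 → $83,540; West Nutrition 13,893.10 → $13,890; South Youth 322,213.03 → $322,210; Central Advocacy 194,147.16 → $194,150.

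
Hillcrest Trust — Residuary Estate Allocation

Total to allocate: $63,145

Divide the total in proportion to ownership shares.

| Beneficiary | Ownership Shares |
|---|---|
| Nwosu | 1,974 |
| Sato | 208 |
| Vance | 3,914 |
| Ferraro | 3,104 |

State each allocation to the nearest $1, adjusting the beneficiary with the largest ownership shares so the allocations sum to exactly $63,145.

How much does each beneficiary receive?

Sum of ownership shares: 9,200.
Raw shares: Nwosu 1,974/9,200 × $63,145 = 13,548.72; Sato 208/9,200 × $63,145 = 1,427.63; Vance 3,914/9,200 × $63,145 = 26,864.08; Ferraro 3,104/9,200 × $63,145 = 21,304.57.
After rounding ($1): Nwosu $13,549; Sato $1,428; Vance $26,864; Ferraro $21,305. Sum = $63,146.
Difference $63,145 − $63,146 = −$1 applied to largest ownership shares (Vance): Vance becomes $26,863.

Nwosu: $13,549; Sato: $1,428; Vance: $26,863; Ferraro: $21,305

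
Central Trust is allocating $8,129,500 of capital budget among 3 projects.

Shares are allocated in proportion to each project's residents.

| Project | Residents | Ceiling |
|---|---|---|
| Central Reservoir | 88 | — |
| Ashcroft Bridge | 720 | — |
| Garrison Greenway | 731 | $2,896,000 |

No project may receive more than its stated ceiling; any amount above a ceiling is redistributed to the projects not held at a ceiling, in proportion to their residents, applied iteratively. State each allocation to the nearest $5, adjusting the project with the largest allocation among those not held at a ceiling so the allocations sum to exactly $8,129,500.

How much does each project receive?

Combined residents = 1,539.
Pro-rata shares before constraints: Central Reservoir 464,844.70; Ashcroft Bridge 3,803,274.85; Garrison Greenway 3,861,380.44.
Cap binds for Garrison Greenway ($2,896,000); remaining pool $5,233,500 reallocated over remaining residents 808.
Redistributed shares: Central Reservoir 569,985.15 → $569,985; Ashcroft Bridge 4,663,514.85 → $4,663,515.

Central Reservoir: $569,985 | Ashcroft Bridge: $4,663,515 | Garrison Greenway: $2,896,000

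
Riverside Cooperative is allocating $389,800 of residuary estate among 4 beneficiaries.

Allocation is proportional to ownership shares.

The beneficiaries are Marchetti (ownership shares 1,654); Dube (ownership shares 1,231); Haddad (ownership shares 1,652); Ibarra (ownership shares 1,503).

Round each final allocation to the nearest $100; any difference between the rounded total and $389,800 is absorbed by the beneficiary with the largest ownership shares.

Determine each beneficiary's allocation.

Combined ownership shares = 1,654 + 1,231 + 1,652 + 1,503 = 6,040.
Unrounded shares: Marchetti 106,743.25; Dube 79,444.34; Haddad 106,614.17; Ibarra 96,998.25.
Rounded to nearest $100: Marchetti $106,700; Dube $79,400; Haddad $106,600; Ibarra $97,000. Sum = $389,700.
Difference $389,800 − $389,700 = +$100 applied to largest ownership shares (Marchetti): Marchetti becomes $106,800.

Marchetti: $106,800; Dube: $79,400; Haddad: $106,600; Ibarra: $97,000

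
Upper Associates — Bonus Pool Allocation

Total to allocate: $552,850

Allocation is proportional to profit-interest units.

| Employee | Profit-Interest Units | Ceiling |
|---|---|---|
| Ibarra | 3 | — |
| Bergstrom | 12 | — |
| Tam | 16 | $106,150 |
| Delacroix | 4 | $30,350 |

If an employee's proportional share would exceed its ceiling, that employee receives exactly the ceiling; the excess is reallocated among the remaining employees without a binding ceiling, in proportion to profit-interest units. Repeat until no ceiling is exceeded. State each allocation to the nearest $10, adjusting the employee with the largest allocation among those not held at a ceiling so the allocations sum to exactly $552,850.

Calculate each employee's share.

Ibarra: $83,270 · Bergstrom: $333,080 · Tam: $106,150 · Delacroix: $30,350

Combined profit-interest units = 35.
Proportional shares (ignoring caps): Ibarra 47,387.14; Bergstrom 189,548.57; Tam 252,731.43; Delacroix 63,182.86.
Capped: Tam ($106,150), Delacroix ($30,350); residual $416,350 reallocated over remaining profit-interest units 15.
Redistributed shares: Ibarra 83,270.00 → $83,270; Bergstrom 333,080.00 → $333,080.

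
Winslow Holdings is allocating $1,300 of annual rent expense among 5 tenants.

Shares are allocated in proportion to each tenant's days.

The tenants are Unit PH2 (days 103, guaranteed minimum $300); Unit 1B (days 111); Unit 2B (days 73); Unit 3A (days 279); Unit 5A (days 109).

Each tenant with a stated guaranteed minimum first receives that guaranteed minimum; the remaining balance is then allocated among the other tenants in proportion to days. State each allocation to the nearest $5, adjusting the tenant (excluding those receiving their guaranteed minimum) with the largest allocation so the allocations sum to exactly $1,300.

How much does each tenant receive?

Unit PH2: $300 · Unit 1B: $195 · Unit 2B: $130 · Unit 3A: $485 · Unit 5A: $190

Guaranteed amounts: Unit PH2 $300. Balance $1,000.
Balance split over remaining days 572: Unit 1B 194.06 → $195; Unit 2B 127.62 → $130; Unit 3A 487.76 → $490; Unit 5A 190.56 → $190.
Rounding difference −$5 applied to Unit 3A → $485.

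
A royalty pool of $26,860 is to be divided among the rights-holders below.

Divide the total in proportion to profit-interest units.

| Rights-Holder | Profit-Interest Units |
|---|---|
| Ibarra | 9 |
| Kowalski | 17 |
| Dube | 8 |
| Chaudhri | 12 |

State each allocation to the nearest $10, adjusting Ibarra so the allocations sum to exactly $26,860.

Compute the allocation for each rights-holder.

Profit-interest units total: 46.
Pro-rata amounts: Ibarra 9/46 × $26,860 = 5,255.22; Kowalski 17/46 × $26,860 = 9,926.52; Dube 8/46 × $26,860 = 4,671.30; Chaudhri 12/46 × $26,860 = 7,006.96.
After rounding ($10): Ibarra $5,260; Kowalski $9,930; Dube $4,670; Chaudhri $7,010. Sum = $26,870.
Difference $26,860 − $26,870 = −$10 applied to Ibarra: Ibarra becomes $5,250.

Ibarra: $5,250; Kowalski: $9,930; Dube: $4,670; Chaudhri: $7,010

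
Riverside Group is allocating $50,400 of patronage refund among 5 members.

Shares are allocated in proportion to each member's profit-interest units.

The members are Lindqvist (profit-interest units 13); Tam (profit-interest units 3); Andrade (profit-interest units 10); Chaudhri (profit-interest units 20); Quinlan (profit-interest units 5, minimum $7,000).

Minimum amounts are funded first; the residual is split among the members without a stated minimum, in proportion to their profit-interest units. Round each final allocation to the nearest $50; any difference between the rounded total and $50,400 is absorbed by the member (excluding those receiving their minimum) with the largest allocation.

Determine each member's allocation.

Lindqvist: $12,250 · Tam: $2,850 · Andrade: $9,450 · Chaudhri: $18,850 · Quinlan: $7,000

Fund the minimums — Quinlan $7,000. Remaining pool $43,400.
Remaining pool split over remaining profit-interest units 46: Lindqvist 12,265.22 → $12,250; Tam 2,830.43 → $2,850; Andrade 9,434.78 → $9,450; Chaudhri 18,869.57 → $18,850.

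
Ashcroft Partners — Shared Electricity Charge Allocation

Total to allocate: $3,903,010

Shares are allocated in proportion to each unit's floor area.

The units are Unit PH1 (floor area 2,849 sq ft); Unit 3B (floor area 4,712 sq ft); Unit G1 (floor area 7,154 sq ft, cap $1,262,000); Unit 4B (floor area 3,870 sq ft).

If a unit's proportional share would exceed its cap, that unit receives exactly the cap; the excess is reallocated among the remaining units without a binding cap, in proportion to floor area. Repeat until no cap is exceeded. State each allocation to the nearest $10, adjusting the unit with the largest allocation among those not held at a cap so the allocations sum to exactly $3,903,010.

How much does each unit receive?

Combined floor area = 18,585.
Proportional shares (ignoring caps): Unit PH1 598,314.53; Unit 3B 989,560.57; Unit G1 1,502,401.59; Unit 4B 812,733.32.
Held at cap: Unit G1 ($1,262,000); remaining pool $2,641,010 reallocated over remaining floor area 11,431.
Redistributed shares: Unit PH1 658,230.91 → $658,230; Unit 3B 1,088,657.08 → $1,088,660; Unit 4B 894,122.01 → $894,120.

Unit PH1: $658,230; Unit 3B: $1,088,660; Unit G1: $1,262,000; Unit 4B: $894,120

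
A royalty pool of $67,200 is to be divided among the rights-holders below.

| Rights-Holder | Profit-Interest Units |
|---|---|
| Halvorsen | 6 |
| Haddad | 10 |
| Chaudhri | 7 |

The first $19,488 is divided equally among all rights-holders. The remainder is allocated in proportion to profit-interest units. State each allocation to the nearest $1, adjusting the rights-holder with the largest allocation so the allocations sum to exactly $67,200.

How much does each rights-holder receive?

$19,488 shared equally gives $6,496 per rights-holder.
Remainder $47,712 by profit-interest units (total 23): Halvorsen 12,446.61 → $12,447; Haddad 20,744.35 → $20,744; Chaudhri 14,521.04 → $14,521.
Totals: Halvorsen $6,496 + $12,447 = $18,943; Haddad $6,496 + $20,744 = $27,240; Chaudhri $6,496 + $14,521 = $21,017.

Halvorsen: $18,943; Haddad: $27,240; Chaudhri: $21,017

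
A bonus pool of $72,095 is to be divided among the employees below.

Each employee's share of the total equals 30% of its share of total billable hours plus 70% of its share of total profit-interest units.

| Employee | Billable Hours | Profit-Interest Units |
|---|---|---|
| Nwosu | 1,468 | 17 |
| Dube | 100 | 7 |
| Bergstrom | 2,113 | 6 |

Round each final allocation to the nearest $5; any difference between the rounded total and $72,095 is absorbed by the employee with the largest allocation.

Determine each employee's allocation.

Totals — billable hours 3,681, profit-interest units 30.
Blended shares (30% billable hours + 70% profit-interest units): Nwosu 0.5163; Dube 0.1715; Bergstrom 0.3122.
Pro-rata amounts: Nwosu 37,223.23; Dube 12,363.09; Bergstrom 22,508.68.
After rounding ($5): Nwosu $37,225; Dube $12,365; Bergstrom $22,510. Sum = $72,100.
Difference $72,095 − $72,100 = −$5 applied to largest allocation (Nwosu): Nwosu becomes $37,220.

Nwosu: $37,220 | Dube: $12,365 | Bergstrom: $22,510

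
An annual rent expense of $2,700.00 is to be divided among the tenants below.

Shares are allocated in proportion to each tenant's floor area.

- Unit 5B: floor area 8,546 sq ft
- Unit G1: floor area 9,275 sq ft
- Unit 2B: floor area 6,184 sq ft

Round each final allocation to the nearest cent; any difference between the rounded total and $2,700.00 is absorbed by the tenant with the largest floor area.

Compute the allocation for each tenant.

Unit 5B: $961.22 · Unit G1: $1,043.22 · Unit 2B: $695.56

Sum of floor area: 8,546 + 9,275 + 6,184 = 24,005.
Proportional shares: Unit 5B 961.2247; Unit G1 1,043.2202; Unit 2B 695.5551.
Rounded to nearest cent: Unit 5B $961.22; Unit G1 $1,043.22; Unit 2B $695.56. Sum = $2,700.00.
Rounded total matches; no reconciliation needed.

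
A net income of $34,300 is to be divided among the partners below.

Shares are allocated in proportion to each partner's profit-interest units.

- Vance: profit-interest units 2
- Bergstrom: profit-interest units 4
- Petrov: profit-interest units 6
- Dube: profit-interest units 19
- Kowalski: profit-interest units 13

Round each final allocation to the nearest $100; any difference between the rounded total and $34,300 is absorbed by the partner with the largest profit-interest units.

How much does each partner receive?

Vance: $1,600 | Bergstrom: $3,100 | Petrov: $4,700 | Dube: $14,800 | Kowalski: $10,100

Sum of profit-interest units: 2 + 4 + 6 + 19 + 13 = 44.
Proportional shares: Vance 1,559.09; Bergstrom 3,118.18; Petrov 4,677.27; Dube 14,811.36; Kowalski 10,134.09.
At nearest $100: Vance $1,600; Bergstrom $3,100; Petrov $4,700; Dube $14,800; Kowalski $10,100. Sum = $34,300.
Sum already equals the total — no adjustment.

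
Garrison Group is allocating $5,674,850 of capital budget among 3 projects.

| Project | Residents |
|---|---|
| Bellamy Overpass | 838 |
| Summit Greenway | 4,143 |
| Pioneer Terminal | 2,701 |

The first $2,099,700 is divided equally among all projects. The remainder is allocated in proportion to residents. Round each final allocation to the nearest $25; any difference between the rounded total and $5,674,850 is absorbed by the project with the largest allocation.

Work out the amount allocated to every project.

Bellamy Overpass: $1,089,900; Summit Greenway: $2,628,025; Pioneer Terminal: $1,956,925

Equal tier: $2,099,700 ÷ 3 = $699,900 apiece.
Remainder $3,575,150 by residents (total 7,682): Bellamy Overpass 389,999.44 → $390,000; Summit Greenway 1,928,123.72 → $1,928,125; Pioneer Terminal 1,257,026.84 → $1,257,025.
Totals: Bellamy Overpass $699,900 + $390,000 = $1,089,900; Summit Greenway $699,900 + $1,928,125 = $2,628,025; Pioneer Terminal $699,900 + $1,257,025 = $1,956,925.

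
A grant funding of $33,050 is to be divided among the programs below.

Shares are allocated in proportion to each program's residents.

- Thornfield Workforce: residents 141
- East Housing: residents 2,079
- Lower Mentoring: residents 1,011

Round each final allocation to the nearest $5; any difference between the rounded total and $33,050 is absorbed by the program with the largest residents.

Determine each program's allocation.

Sum of residents: 3,231.
Raw shares: Thornfield Workforce 141/3,231 × $33,050 = 1,442.29; East Housing 2,079/3,231 × $33,050 = 21,266.16; Lower Mentoring 1,011/3,231 × $33,050 = 10,341.55.
At nearest $5: Thornfield Workforce $1,440; East Housing $21,265; Lower Mentoring $10,340. Sum = $33,045.
Difference $33,050 − $33,045 = +$5 applied to largest residents (East Housing): East Housing becomes $21,270.

Thornfield Workforce: $1,440 · East Housing: $21,270 · Lower Mentoring: $10,340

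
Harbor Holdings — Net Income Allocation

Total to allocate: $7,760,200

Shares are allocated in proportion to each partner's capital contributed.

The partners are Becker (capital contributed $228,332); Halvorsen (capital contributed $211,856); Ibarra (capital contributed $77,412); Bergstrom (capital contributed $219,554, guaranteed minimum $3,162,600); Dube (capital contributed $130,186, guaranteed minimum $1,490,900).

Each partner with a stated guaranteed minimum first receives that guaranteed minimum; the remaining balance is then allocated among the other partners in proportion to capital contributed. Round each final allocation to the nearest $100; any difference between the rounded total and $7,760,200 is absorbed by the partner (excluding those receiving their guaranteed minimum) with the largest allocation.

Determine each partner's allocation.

Becker: $1,370,500; Halvorsen: $1,271,600; Ibarra: $464,600; Bergstrom: $3,162,600; Dube: $1,490,900

Fund the minimums — Bergstrom $3,162,600; Dube $1,490,900. Residual $3,106,700.
Residual split over remaining capital contributed 517,600: Becker 1,370,477.25 → $1,370,500; Halvorsen 1,271,586.23 → $1,271,600; Ibarra 464,636.52 → $464,600.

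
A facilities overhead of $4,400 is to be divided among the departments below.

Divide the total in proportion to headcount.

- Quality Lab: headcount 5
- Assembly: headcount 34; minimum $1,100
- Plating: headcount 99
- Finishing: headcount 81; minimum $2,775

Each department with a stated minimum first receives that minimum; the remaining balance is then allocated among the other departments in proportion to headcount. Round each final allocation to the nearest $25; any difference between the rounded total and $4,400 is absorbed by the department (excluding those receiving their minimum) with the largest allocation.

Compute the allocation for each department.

Quality Lab: $25 | Assembly: $1,100 | Plating: $500 | Finishing: $2,775

Fund the minimums — Assembly $1,100; Finishing $2,775. Residual $525.
Residual split over remaining headcount 104: Quality Lab 25.24 → $25; Plating 499.76 → $500.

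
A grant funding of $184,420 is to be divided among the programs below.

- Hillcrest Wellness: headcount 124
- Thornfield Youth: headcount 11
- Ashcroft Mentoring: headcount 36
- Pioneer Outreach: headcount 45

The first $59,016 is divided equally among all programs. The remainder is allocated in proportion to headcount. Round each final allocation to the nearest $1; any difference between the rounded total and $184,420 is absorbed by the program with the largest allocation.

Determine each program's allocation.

First tranche $59,016 split equally: $14,754 each.
Remainder $125,404 by headcount (total 216): Hillcrest Wellness 71,991.19 → $71,991; Thornfield Youth 6,386.31 → $6,386; Ashcroft Mentoring 20,900.67 → $20,901; Pioneer Outreach 26,125.83 → $26,126.
Totals: Hillcrest Wellness $14,754 + $71,991 = $86,745; Thornfield Youth $14,754 + $6,386 = $21,140; Ashcroft Mentoring $14,754 + $20,901 = $35,655; Pioneer Outreach $14,754 + $26,126 = $40,880.

Hillcrest Wellness: $86,745; Thornfield Youth: $21,140; Ashcroft Mentoring: $35,655; Pioneer Outreach: $40,880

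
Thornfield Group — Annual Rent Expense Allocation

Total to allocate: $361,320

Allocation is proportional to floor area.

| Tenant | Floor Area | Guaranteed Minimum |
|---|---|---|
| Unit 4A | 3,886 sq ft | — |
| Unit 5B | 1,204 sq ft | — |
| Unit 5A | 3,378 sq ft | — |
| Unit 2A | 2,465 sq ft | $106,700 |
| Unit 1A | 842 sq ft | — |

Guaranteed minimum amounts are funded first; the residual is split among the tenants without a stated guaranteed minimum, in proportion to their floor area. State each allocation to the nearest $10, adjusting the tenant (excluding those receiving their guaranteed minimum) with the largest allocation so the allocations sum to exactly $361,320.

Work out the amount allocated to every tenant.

Guaranteed amounts: Unit 2A $106,700. Remaining pool $254,620.
Remaining pool split over remaining floor area 9,310: Unit 4A 106,278.55 → $106,280; Unit 5B 32,928.30 → $32,930; Unit 5A 92,385.22 → $92,390; Unit 1A 23,027.93 → $23,030.
Rounding difference −$10 applied to Unit 4A → $106,270.

Unit 4A: $106,270; Unit 5B: $32,930; Unit 5A: $92,390; Unit 2A: $106,700; Unit 1A: $23,030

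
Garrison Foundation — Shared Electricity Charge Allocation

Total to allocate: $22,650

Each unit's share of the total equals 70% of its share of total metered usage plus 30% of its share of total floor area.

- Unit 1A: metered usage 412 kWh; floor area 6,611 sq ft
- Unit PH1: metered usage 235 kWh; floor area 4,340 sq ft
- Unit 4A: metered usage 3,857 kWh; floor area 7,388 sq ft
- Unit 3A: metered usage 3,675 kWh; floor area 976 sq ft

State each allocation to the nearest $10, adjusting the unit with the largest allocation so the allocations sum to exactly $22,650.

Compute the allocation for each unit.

Totals — metered usage 8,179, floor area 19,315.
Combined weights (70% metered usage + 30% floor area): Unit 1A 0.1379; Unit PH1 0.0875; Unit 4A 0.4449; Unit 3A 0.3297.
Raw shares: Unit 1A 3,124.41; Unit PH1 1,982.36; Unit 4A 10,075.89; Unit 3A 7,467.35.
At nearest $10: Unit 1A $3,120; Unit PH1 $1,980; Unit 4A $10,080; Unit 3A $7,470. Sum = $22,650.
No rounding difference to absorb.

Unit 1A: $3,120; Unit PH1: $1,980; Unit 4A: $10,080; Unit 3A: $7,470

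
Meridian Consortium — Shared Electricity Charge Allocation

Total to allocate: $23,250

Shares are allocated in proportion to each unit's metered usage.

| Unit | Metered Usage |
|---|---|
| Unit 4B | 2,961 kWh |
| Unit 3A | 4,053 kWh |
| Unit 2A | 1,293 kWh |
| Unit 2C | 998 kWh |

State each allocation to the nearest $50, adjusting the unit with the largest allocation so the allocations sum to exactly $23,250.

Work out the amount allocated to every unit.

Unit 4B: $7,400 | Unit 3A: $10,100 | Unit 2A: $3,250 | Unit 2C: $2,500

Sum of metered usage: 9,305.
Raw shares: Unit 4B 2,961/9,305 × $23,250 = 7,398.52; Unit 3A 4,053/9,305 × $23,250 = 10,127.06; Unit 2A 1,293/9,305 × $23,250 = 3,230.76; Unit 2C 998/9,305 × $23,250 = 2,493.66.
After rounding ($50): Unit 4B $7,400; Unit 3A $10,150; Unit 2A $3,250; Unit 2C $2,500. Sum = $23,300.
Difference $23,250 − $23,300 = −$50 applied to largest allocation (Unit 3A): Unit 3A becomes $10,100.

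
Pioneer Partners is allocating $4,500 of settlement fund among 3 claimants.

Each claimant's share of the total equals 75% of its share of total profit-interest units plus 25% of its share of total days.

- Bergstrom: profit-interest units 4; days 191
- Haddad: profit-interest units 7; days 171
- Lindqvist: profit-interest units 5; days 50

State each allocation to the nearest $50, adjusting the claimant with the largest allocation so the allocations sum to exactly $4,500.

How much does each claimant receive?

Profit-interest units total 16; days total 412.
Combined weights (75% profit-interest units + 25% days): Bergstrom 0.3034; Haddad 0.4319; Lindqvist 0.2647.
Unrounded shares: Bergstrom 1,365.29; Haddad 1,943.49; Lindqvist 1,191.22.
Rounded to nearest $50: Bergstrom $1,350; Haddad $1,950; Lindqvist $1,200. Sum = $4,500.
Sum already equals the total — no adjustment.

Bergstrom: $1,350; Haddad: $1,950; Lindqvist: $1,200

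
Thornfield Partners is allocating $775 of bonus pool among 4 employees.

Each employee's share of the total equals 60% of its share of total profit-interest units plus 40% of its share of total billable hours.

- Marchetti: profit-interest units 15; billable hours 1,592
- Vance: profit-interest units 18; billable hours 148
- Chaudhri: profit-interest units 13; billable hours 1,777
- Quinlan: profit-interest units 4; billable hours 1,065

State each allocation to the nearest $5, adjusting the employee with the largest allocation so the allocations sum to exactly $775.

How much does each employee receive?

Marchetti: $250 | Vance: $175 | Chaudhri: $240 | Quinlan: $110

Profit-interest units total 50; billable hours total 4,582.
Composite weights (60% profit-interest units + 40% billable hours): Marchetti 0.3190; Vance 0.2289; Chaudhri 0.3111; Quinlan 0.1410.
Pro-rata amounts: Marchetti 247.21; Vance 177.41; Chaudhri 241.12; Quinlan 109.25.
After rounding ($5): Marchetti $245; Vance $175; Chaudhri $240; Quinlan $110. Sum = $770.
Difference $775 − $770 = +$5 applied to largest allocation (Marchetti): Marchetti becomes $250.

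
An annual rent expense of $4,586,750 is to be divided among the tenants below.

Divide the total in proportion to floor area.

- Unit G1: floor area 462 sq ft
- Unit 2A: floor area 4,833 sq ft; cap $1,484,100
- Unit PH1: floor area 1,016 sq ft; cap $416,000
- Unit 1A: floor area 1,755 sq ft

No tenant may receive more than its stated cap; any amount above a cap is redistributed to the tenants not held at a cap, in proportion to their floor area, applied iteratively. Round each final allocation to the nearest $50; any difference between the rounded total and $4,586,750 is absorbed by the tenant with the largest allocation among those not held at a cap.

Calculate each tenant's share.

Unit G1: $559,850 · Unit 2A: $1,484,100 · Unit PH1: $416,000 · Unit 1A: $2,126,800

Sum of floor area: 8,066.
Pro-rata shares before constraints: Unit G1 262,717.39; Unit 2A 2,748,296.89; Unit PH1 577,750.81; Unit 1A 997,984.91.
Held at cap: Unit 2A ($1,484,100), Unit PH1 ($416,000); remaining pool $2,686,650 reallocated over remaining floor area 2,217.
Remaining shares: Unit G1 559,870.23 → $559,850; Unit 1A 2,126,779.77 → $2,126,800.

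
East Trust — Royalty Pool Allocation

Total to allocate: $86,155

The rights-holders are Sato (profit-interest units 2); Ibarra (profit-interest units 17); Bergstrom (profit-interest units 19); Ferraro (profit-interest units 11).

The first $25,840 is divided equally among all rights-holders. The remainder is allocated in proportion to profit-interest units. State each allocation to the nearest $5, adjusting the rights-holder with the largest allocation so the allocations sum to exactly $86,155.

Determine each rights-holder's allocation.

$25,840 shared equally gives $6,460 per rights-holder.
Remainder $60,315 by profit-interest units (total 49): Sato 2,461.84 → $2,460; Ibarra 20,925.61 → $20,925; Bergstrom 23,387.45 → $23,385; Ferraro 13,540.10 → $13,540.
Rounding difference +$5 on remainder applied to Bergstrom.
Totals: Sato $6,460 + $2,460 = $8,920; Ibarra $6,460 + $20,925 = $27,385; Bergstrom $6,460 + $23,390 = $29,850; Ferraro $6,460 + $13,540 = $20,000.

Sato: $8,920; Ibarra: $27,385; Bergstrom: $29,850; Ferraro: $20,000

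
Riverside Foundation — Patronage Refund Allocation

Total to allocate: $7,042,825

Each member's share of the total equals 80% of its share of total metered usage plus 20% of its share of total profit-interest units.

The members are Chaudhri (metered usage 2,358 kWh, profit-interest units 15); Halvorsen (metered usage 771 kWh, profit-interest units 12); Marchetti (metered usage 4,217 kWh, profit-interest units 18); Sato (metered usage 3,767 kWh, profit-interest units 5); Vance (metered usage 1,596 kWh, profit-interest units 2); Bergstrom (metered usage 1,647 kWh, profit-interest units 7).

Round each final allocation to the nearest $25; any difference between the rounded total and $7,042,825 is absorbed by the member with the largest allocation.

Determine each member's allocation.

Metered usage total 14,356; profit-interest units total 59.
Composite weights (80% metered usage + 20% profit-interest units): Chaudhri 0.1822; Halvorsen 0.0836; Marchetti 0.2960; Sato 0.2269; Vance 0.0957; Bergstrom 0.1155.
Pro-rata amounts: Chaudhri 1,283,547.55; Halvorsen 589,080.05; Marchetti 2,084,766.13; Sato 1,597,794.09; Vance 674,125.71; Bergstrom 813,511.46.
After rounding ($25): Chaudhri $1,283,550; Halvorsen $589,075; Marchetti $2,084,775; Sato $1,597,800; Vance $674,125; Bergstrom $813,500. Sum = $7,042,825.
Sum already equals the total — no adjustment.

Chaudhri: $1,283,550 | Halvorsen: $589,075 | Marchetti: $2,084,775 | Sato: $1,597,800 | Vance: $674,125 | Bergstrom: $813,500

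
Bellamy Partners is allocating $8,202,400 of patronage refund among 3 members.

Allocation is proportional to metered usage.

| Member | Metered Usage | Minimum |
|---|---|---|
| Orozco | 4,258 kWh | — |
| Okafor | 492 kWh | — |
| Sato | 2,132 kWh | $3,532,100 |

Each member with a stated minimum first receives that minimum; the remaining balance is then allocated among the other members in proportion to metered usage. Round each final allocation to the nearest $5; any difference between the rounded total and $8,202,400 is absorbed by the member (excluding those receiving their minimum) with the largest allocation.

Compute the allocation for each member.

Orozco: $4,186,555 · Okafor: $483,745 · Sato: $3,532,100

Fund the minimums — Sato $3,532,100. Balance $4,670,300.
Balance split over remaining metered usage 4,750: Orozco 4,186,555.24 → $4,186,555; Okafor 483,744.76 → $483,745.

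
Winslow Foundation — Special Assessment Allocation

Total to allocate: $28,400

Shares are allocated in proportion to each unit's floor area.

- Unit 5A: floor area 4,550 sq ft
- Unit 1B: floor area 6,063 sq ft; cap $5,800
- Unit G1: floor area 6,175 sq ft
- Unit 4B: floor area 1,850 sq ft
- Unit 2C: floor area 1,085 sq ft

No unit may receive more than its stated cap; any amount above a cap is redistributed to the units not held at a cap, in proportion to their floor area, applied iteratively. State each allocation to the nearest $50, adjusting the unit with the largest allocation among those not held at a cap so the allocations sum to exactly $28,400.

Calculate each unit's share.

Unit 5A: $7,550 | Unit 1B: $5,800 | Unit G1: $10,200 | Unit 4B: $3,050 | Unit 2C: $1,800

Total floor area = 19,723.
Pro-rata shares before constraints: Unit 5A 6,551.74; Unit 1B 8,730.38; Unit G1 8,891.65; Unit 4B 2,663.89; Unit 2C 1,562.34.
Cap binds for Unit 1B ($5,800); remaining pool $22,600 reallocated over remaining floor area 13,660.
Redistributed shares: Unit 5A 7,527.82 → $7,550; Unit G1 10,216.33 → $10,200; Unit 4B 3,060.76 → $3,050; Unit 2C 1,795.10 → $1,800.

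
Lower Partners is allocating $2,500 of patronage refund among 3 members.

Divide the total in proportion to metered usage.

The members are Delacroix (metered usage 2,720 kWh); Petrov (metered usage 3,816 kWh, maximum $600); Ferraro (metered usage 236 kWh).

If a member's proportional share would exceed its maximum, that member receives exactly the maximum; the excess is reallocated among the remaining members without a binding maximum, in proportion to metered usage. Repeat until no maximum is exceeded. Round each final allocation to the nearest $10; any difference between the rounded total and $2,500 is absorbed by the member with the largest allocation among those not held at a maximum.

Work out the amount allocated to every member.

Combined metered usage = 6,772.
Proportional shares (ignoring caps): Delacroix 1,004.13; Petrov 1,408.74; Ferraro 87.12.
Capped: Petrov ($600); residual $1,900 reallocated over remaining metered usage 2,956.
Remaining shares: Delacroix 1,748.31 → $1,750; Ferraro 151.69 → $150.

Delacroix: $1,750; Petrov: $600; Ferraro: $150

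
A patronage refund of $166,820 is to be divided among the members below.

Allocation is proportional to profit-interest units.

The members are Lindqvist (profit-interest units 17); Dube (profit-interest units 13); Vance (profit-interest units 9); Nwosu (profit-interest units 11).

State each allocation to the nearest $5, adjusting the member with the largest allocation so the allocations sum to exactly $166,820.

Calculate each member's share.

Profit-interest units total: 50.
Unrounded shares: Lindqvist 17/50 × $166,820 = 56,718.80; Dube 13/50 × $166,820 = 43,373.20; Vance 9/50 × $166,820 = 30,027.60; Nwosu 11/50 × $166,820 = 36,700.40.
After rounding ($5): Lindqvist $56,720; Dube $43,375; Vance $30,030; Nwosu $36,700. Sum = $166,825.
Difference $166,820 − $166,825 = −$5 applied to largest allocation (Lindqvist): Lindqvist becomes $56,715.

Lindqvist: $56,715 | Dube: $43,375 | Vance: $30,030 | Nwosu: $36,700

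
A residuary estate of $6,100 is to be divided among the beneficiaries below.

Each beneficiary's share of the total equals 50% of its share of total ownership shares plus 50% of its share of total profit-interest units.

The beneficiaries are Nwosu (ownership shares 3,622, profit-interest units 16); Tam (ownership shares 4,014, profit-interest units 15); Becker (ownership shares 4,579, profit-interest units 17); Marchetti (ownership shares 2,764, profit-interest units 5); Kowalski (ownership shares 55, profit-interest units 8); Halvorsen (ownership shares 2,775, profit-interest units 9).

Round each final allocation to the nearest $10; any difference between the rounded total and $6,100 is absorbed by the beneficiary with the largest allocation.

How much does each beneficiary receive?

Ownership shares total 17,809; profit-interest units total 70.
Blended shares (50% ownership shares + 50% profit-interest units): Nwosu 0.2160; Tam 0.2198; Becker 0.2500; Marchetti 0.1133; Kowalski 0.0587; Halvorsen 0.1422.
Unrounded shares: Nwosu 1,317.45; Tam 1,341.02; Becker 1,524.92; Marchetti 691.22; Kowalski 357.99; Halvorsen 867.39.
Rounded to nearest $10: Nwosu $1,320; Tam $1,340; Becker $1,520; Marchetti $690; Kowalski $360; Halvorsen $870. Sum = $6,100.
No rounding difference to absorb.

Nwosu: $1,320 | Tam: $1,340 | Becker: $1,520 | Marchetti: $690 | Kowalski: $360 | Halvorsen: $870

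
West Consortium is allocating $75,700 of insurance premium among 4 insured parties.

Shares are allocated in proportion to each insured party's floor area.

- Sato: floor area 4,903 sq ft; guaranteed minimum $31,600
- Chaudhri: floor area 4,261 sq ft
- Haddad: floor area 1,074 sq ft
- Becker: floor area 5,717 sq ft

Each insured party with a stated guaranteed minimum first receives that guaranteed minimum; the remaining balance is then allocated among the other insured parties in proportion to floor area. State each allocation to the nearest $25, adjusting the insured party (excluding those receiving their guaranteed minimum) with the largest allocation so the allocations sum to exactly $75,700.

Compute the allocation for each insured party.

Sato: $31,600 · Chaudhri: $17,000 · Haddad: $4,275 · Becker: $22,825

Minimums first: Sato $31,600. Balance $44,100.
Balance split over remaining floor area 11,052: Chaudhri 17,002.36 → $17,000; Haddad 4,285.50 → $4,275; Becker 22,812.13 → $22,800.
Rounding difference +$25 applied to Becker → $22,825.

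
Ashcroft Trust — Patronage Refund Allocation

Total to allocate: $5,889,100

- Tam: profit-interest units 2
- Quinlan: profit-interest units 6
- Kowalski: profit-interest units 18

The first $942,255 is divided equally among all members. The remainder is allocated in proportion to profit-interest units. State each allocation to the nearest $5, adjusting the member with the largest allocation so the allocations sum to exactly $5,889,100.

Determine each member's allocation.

Equal tier: $942,255 ÷ 3 = $314,085 apiece.
Remainder $4,946,845 by profit-interest units (total 26): Tam 380,526.54 → $380,525; Quinlan 1,141,579.62 → $1,141,580; Kowalski 3,424,738.85 → $3,424,740.
Totals: Tam $314,085 + $380,525 = $694,610; Quinlan $314,085 + $1,141,580 = $1,455,665; Kowalski $314,085 + $3,424,740 = $3,738,825.

Tam: $694,610 | Quinlan: $1,455,665 | Kowalski: $3,738,825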